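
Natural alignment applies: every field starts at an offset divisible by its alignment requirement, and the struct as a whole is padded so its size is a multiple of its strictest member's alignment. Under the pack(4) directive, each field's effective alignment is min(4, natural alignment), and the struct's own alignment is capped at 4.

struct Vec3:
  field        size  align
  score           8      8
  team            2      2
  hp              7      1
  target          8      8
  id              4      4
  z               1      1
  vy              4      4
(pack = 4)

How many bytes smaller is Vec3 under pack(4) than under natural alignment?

natural layout:
  score at 0 (size 8, align 8) → ends 8
  team at 8 (size 2, align 2) → ends 10
  hp at 10 (size 7, align 1) → ends 17
  pad 7 to align 8 for target
  target at 24 (size 8, align 8) → ends 32
  id at 32 (size 4, align 4) → ends 36
  z at 36 (size 1, align 1) → ends 37
  pad 3 to align 4 for vy
  vy at 40 (size 4, align 4) → ends 44
  tail pad 4 to reach multiple of 8
  total 48 bytes, alignment 8
packed(4) layout:
  score at 0 (size 8, align 4) → ends 8
  team at 8 (size 2, align 2) → ends 10
  hp at 10 (size 7, align 1) → ends 17
  pad 3 to align 4 for target
  target at 20 (size 8, align 4) → ends 28
  id at 28 (size 4, align 4) → ends 32
  z at 32 (size 1, align 1) → ends 33
  pad 3 to align 4 for vy
  vy at 36 (size 4, align 4) → ends 40
  total 40 bytes, alignment 4
48 − 40 = 8

8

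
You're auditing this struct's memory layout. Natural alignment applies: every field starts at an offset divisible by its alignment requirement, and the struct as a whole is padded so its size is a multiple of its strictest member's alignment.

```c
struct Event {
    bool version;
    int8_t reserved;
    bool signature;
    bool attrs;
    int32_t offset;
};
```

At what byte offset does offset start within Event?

4

0..1  version  (1B, 1-aligned)
1..2  reserved  (1B, 1-aligned)
2..3  signature  (1B, 1-aligned)
3..4  attrs  (1B, 1-aligned)
4..8  offset  (4B, 4-aligned)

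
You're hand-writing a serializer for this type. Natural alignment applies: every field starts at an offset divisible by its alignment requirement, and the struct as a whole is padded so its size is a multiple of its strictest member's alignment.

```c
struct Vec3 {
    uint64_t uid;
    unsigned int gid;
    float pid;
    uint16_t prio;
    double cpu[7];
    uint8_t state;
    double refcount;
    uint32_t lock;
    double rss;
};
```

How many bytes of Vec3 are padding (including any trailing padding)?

0..8  uid  (8B, 8-aligned)
8..12  gid  (4B, 4-aligned)
12..16  pid  (4B, 4-aligned)
16..18  prio  (2B, 2-aligned)
18..24  -- padding (6B)
24..80  cpu  (56B, 8-aligned)
80..81  state  (1B, 1-aligned)
81..88  -- padding (7B)
88..96  refcount  (8B, 8-aligned)
96..100  lock  (4B, 4-aligned)
100..104  -- padding (4B)
104..112  rss  (8B, 8-aligned)
sizeof = 112, alignof = 8
data bytes 95, size 112 → padding 17

17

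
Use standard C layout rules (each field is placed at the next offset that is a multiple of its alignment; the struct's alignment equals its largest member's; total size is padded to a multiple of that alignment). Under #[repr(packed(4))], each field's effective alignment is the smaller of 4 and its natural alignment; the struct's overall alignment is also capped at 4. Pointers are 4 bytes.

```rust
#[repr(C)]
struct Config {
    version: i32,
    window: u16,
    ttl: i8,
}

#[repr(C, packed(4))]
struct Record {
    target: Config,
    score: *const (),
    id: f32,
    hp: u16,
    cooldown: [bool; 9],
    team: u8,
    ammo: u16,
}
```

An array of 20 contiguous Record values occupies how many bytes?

640

Config: version at 0 (size 4, align 4) → ends 4; window at 4 (size 2, align 2) → ends 6; ttl at 6 (size 1, align 1) → ends 7; tail pad 1 to reach multiple of 4; total 8 bytes, alignment 4
target at 0 (size 8, align 4) → ends 8
score at 8 (size 4, align 4) → ends 12
id at 12 (size 4, align 4) → ends 16
hp at 16 (size 2, align 2) → ends 18
cooldown at 18 (size 9, align 1) → ends 27
team at 27 (size 1, align 1) → ends 28
ammo at 28 (size 2, align 2) → ends 30
tail pad 2 to reach multiple of 4
total 32 bytes, alignment 4
array of 20: 20 × 32 = 640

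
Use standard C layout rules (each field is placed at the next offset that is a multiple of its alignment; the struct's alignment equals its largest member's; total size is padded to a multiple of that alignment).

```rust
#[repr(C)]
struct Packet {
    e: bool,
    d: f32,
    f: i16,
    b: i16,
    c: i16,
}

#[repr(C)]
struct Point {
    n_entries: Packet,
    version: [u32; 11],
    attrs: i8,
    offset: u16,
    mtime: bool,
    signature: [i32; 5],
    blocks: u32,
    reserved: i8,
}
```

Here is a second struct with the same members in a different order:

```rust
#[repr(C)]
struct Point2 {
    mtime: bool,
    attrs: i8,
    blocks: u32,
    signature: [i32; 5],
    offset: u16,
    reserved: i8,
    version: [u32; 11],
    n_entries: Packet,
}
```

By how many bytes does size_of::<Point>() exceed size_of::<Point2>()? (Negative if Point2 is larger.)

4

Packet: @0: e [1B, align 1] → 1; +3 pad (align 4); @4: d [4B, align 4] → 8; @8: f [2B, align 2] → 10; @10: b [2B, align 2] → 12; @12: c [2B, align 2] → 14; +2 tail pad (align 4); size 16, align 4
@0: n_entries [16B, align 4] → 16
@16: version [44B, align 4] → 60
@60: attrs [1B, align 1] → 61
+1 pad (align 2)
@62: offset [2B, align 2] → 64
@64: mtime [1B, align 1] → 65
+3 pad (align 4)
@68: signature [20B, align 4] → 88
@88: blocks [4B, align 4] → 92
@92: reserved [1B, align 1] → 93
+3 tail pad (align 4)
size 96, align 4
— Point2 —
@0: mtime [1B, align 1] → 1
@1: attrs [1B, align 1] → 2
+2 pad (align 4)
@4: blocks [4B, align 4] → 8
@8: signature [20B, align 4] → 28
@28: offset [2B, align 2] → 30
@30: reserved [1B, align 1] → 31
+1 pad (align 4)
@32: version [44B, align 4] → 76
@76: n_entries [16B, align 4] → 92
size 92, align 4
96 − 92 = 4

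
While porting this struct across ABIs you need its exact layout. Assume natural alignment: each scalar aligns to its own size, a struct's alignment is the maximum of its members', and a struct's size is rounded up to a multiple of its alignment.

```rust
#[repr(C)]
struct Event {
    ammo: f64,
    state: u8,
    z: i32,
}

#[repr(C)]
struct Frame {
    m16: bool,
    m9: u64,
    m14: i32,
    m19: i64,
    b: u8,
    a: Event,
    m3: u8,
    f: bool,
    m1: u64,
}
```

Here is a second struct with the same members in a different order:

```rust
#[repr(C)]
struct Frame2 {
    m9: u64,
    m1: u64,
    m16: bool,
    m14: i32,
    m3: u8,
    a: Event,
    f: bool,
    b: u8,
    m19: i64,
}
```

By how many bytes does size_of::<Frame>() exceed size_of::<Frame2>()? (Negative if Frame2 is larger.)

8

Event: ammo at 0 (size 8, align 8) → ends 8; state at 8 (size 1, align 1) → ends 9; pad 3 to align 4 for z; z at 12 (size 4, align 4) → ends 16; total 16 bytes, alignment 8
m16 at 0 (size 1, align 1) → ends 1
pad 7 to align 8 for m9
m9 at 8 (size 8, align 8) → ends 16
m14 at 16 (size 4, align 4) → ends 20
pad 4 to align 8 for m19
m19 at 24 (size 8, align 8) → ends 32
b at 32 (size 1, align 1) → ends 33
pad 7 to align 8 for a
a at 40 (size 16, align 8) → ends 56
m3 at 56 (size 1, align 1) → ends 57
f at 57 (size 1, align 1) → ends 58
pad 6 to align 8 for m1
m1 at 64 (size 8, align 8) → ends 72
total 72 bytes, alignment 8
— Frame2 —
m9 at 0 (size 8, align 8) → ends 8
m1 at 8 (size 8, align 8) → ends 16
m16 at 16 (size 1, align 1) → ends 17
pad 3 to align 4 for m14
m14 at 20 (size 4, align 4) → ends 24
m3 at 24 (size 1, align 1) → ends 25
pad 7 to align 8 for a
a at 32 (size 16, align 8) → ends 48
f at 48 (size 1, align 1) → ends 49
b at 49 (size 1, align 1) → ends 50
pad 6 to align 8 for m19
m19 at 56 (size 8, align 8) → ends 64
total 64 bytes, alignment 8
72 − 64 = 8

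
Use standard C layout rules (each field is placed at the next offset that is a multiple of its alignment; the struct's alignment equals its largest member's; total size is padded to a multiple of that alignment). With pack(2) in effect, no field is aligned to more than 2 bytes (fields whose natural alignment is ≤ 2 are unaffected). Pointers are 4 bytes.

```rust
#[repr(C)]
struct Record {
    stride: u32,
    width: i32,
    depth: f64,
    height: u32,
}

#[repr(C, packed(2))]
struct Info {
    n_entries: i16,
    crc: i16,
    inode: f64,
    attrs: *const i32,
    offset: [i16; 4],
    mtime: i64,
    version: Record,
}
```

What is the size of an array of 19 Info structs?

Record: @0: stride [4B, align 4] → 4; @4: width [4B, align 4] → 8; @8: depth [8B, align 8] → 16; @16: height [4B, align 4] → 20; +4 tail pad (align 8); size 24, align 8
@0: n_entries [2B, align 2] → 2
@2: crc [2B, align 2] → 4
@4: inode [8B, align 2] → 12
@12: attrs [4B, align 2] → 16
@16: offset [8B, align 2] → 24
@24: mtime [8B, align 2] → 32
@32: version [24B, align 2] → 56
size 56, align 2
array of 19: 19 × 56 = 1064

1064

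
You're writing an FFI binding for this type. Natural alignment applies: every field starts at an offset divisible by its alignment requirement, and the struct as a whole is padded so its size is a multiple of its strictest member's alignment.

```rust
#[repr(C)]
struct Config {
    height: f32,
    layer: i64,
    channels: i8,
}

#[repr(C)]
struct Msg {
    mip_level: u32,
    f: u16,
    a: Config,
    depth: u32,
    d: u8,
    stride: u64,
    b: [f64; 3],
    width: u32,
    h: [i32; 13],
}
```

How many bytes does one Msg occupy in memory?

128

Config: 0..4  height  (4B, 4-aligned); 4..8  -- padding (4B); 8..16  layer  (8B, 8-aligned); 16..17  channels  (1B, 1-aligned); 17..24  -- tail padding (7B); sizeof = 24, alignof = 8
0..4  mip_level  (4B, 4-aligned)
4..6  f  (2B, 2-aligned)
6..8  -- padding (2B)
8..32  a  (24B, 8-aligned)
32..36  depth  (4B, 4-aligned)
36..37  d  (1B, 1-aligned)
37..40  -- padding (3B)
40..48  stride  (8B, 8-aligned)
48..72  b  (24B, 8-aligned)
72..76  width  (4B, 4-aligned)
76..128  h  (52B, 4-aligned)
sizeof = 128, alignof = 8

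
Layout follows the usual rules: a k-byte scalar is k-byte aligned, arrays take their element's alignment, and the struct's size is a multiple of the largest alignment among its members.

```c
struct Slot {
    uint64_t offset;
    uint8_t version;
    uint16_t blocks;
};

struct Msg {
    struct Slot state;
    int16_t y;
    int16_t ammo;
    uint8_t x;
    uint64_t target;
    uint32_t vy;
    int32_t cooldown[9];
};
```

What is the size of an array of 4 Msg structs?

Slot: @0: offset [8B, align 8] → 8; @8: version [1B, align 1] → 9; +1 pad (align 2); @10: blocks [2B, align 2] → 12; +4 tail pad (align 8); size 16, align 8
@0: state [16B, align 8] → 16
@16: y [2B, align 2] → 18
@18: ammo [2B, align 2] → 20
@20: x [1B, align 1] → 21
+3 pad (align 8)
@24: target [8B, align 8] → 32
@32: vy [4B, align 4] → 36
@36: cooldown [36B, align 4] → 72
size 72, align 8
array of 4: 4 × 72 = 288

288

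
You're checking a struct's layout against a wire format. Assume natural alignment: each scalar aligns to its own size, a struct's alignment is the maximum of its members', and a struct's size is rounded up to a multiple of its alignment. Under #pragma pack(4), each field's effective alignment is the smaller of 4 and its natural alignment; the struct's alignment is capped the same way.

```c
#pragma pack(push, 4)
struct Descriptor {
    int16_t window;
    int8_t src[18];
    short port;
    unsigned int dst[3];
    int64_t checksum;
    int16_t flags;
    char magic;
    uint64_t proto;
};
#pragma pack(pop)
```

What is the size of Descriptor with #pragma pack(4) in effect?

@0: window [2B, align 2] → 2
@2: src [18B, align 1] → 20
@20: port [2B, align 2] → 22
+2 pad (align 4)
@24: dst [12B, align 4] → 36
@36: checksum [8B, align 4] → 44
@44: flags [2B, align 2] → 46
@46: magic [1B, align 1] → 47
+1 pad (align 4)
@48: proto [8B, align 4] → 56
size 56, align 4

56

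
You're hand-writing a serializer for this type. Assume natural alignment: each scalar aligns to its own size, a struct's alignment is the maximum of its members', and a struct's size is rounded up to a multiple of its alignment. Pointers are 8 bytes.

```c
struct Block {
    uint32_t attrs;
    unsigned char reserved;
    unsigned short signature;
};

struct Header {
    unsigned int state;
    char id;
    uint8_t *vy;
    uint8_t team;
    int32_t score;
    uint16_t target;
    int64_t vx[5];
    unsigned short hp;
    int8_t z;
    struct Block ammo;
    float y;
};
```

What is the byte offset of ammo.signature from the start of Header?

82

Block: 0..4  attrs  (4B, 4-aligned); 4..5  reserved  (1B, 1-aligned); 5..6  -- padding (1B); 6..8  signature  (2B, 2-aligned); sizeof = 8, alignof = 4
0..4  state  (4B, 4-aligned)
4..5  id  (1B, 1-aligned)
5..8  -- padding (3B)
8..16  vy  (8B, 8-aligned)
16..17  team  (1B, 1-aligned)
17..20  -- padding (3B)
20..24  score  (4B, 4-aligned)
24..26  target  (2B, 2-aligned)
26..32  -- padding (6B)
32..72  vx  (40B, 8-aligned)
72..74  hp  (2B, 2-aligned)
74..75  z  (1B, 1-aligned)
75..76  -- padding (1B)
76..84  ammo  (8B, 4-aligned)
within Block: signature at 6
76 + 6 = 82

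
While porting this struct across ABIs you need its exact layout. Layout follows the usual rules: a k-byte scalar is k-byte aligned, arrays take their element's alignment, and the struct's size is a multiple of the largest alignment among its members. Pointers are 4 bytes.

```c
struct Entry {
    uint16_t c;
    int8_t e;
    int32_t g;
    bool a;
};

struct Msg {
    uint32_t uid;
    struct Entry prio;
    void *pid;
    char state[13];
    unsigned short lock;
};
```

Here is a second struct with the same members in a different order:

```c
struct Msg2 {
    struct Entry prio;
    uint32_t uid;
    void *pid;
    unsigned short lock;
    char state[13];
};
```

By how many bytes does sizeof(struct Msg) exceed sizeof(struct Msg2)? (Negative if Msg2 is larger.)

Entry: 0..2  c  (2B, 2-aligned); 2..3  e  (1B, 1-aligned); 3..4  -- padding (1B); 4..8  g  (4B, 4-aligned); 8..9  a  (1B, 1-aligned); 9..12  -- tail padding (3B); sizeof = 12, alignof = 4
0..4  uid  (4B, 4-aligned)
4..16  prio  (12B, 4-aligned)
16..20  pid  (4B, 4-aligned)
20..33  state  (13B, 1-aligned)
33..34  -- padding (1B)
34..36  lock  (2B, 2-aligned)
sizeof = 36, alignof = 4
— Msg2 —
0..12  prio  (12B, 4-aligned)
12..16  uid  (4B, 4-aligned)
16..20  pid  (4B, 4-aligned)
20..22  lock  (2B, 2-aligned)
22..35  state  (13B, 1-aligned)
35..36  -- tail padding (1B)
sizeof = 36, alignof = 4
36 − 36 = 0

0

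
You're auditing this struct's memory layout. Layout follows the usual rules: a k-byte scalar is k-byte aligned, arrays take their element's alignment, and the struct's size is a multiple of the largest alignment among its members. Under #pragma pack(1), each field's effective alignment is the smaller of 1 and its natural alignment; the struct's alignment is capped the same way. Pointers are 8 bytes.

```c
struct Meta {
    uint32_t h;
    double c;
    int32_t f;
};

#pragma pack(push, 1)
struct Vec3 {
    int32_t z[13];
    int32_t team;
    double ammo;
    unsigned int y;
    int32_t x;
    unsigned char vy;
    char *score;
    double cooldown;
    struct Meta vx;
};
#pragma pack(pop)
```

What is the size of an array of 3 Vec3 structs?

339

Meta: h at 0 (size 4, align 4) → ends 4; pad 4 to align 8 for c; c at 8 (size 8, align 8) → ends 16; f at 16 (size 4, align 4) → ends 20; tail pad 4 to reach multiple of 8; total 24 bytes, alignment 8
z at 0 (size 52, align 1) → ends 52
team at 52 (size 4, align 1) → ends 56
ammo at 56 (size 8, align 1) → ends 64
y at 64 (size 4, align 1) → ends 68
x at 68 (size 4, align 1) → ends 72
vy at 72 (size 1, align 1) → ends 73
score at 73 (size 8, align 1) → ends 81
cooldown at 81 (size 8, align 1) → ends 89
vx at 89 (size 24, align 1) → ends 113
total 113 bytes, alignment 1
array of 3: 3 × 113 = 339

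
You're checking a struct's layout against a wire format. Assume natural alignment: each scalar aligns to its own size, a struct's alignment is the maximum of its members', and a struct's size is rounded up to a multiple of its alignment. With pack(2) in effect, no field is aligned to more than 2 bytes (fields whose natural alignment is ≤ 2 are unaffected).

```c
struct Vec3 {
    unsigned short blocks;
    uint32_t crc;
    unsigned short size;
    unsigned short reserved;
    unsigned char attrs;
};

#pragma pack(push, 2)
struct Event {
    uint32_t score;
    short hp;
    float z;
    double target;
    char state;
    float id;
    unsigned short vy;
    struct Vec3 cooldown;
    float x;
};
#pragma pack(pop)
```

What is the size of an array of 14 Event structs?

Vec3: @0: blocks [2B, align 2] → 2; +2 pad (align 4); @4: crc [4B, align 4] → 8; @8: size [2B, align 2] → 10; @10: reserved [2B, align 2] → 12; @12: attrs [1B, align 1] → 13; +3 tail pad (align 4); size 16, align 4
@0: score [4B, align 2] → 4
@4: hp [2B, align 2] → 6
@6: z [4B, align 2] → 10
@10: target [8B, align 2] → 18
@18: state [1B, align 1] → 19
+1 pad (align 2)
@20: id [4B, align 2] → 24
@24: vy [2B, align 2] → 26
@26: cooldown [16B, align 2] → 42
@42: x [4B, align 2] → 46
size 46, align 2
array of 14: 14 × 46 = 644

644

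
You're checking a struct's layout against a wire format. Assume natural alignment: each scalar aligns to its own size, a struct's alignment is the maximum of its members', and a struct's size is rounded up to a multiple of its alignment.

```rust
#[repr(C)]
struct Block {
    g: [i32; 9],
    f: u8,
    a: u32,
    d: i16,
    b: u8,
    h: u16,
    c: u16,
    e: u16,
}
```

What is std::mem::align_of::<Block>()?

4

member alignments: g=4, f=1, a=4, d=2, b=1, h=2, c=2, e=2
max = 4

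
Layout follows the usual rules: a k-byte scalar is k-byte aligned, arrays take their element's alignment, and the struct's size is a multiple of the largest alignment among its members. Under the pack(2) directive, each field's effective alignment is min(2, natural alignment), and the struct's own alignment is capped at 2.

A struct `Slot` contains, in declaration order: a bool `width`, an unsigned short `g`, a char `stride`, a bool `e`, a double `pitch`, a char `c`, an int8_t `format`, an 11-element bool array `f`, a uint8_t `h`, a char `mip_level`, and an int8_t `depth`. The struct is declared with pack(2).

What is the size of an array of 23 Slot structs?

0..1  width  (1B, 1-aligned)
1..2  -- padding (1B)
2..4  g  (2B, 2-aligned)
4..5  stride  (1B, 1-aligned)
5..6  e  (1B, 1-aligned)
6..14  pitch  (8B, 2-aligned)
14..15  c  (1B, 1-aligned)
15..16  format  (1B, 1-aligned)
16..27  f  (11B, 1-aligned)
27..28  h  (1B, 1-aligned)
28..29  mip_level  (1B, 1-aligned)
29..30  depth  (1B, 1-aligned)
sizeof = 30, alignof = 2
array of 23: 23 × 30 = 690

690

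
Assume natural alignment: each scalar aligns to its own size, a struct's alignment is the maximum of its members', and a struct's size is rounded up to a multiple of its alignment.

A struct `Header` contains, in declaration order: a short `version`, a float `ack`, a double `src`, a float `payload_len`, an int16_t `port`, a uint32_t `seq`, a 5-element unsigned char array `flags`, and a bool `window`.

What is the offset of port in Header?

20

@0: version [2B, align 2] → 2
+2 pad (align 4)
@4: ack [4B, align 4] → 8
@8: src [8B, align 8] → 16
@16: payload_len [4B, align 4] → 20
@20: port [2B, align 2] → 22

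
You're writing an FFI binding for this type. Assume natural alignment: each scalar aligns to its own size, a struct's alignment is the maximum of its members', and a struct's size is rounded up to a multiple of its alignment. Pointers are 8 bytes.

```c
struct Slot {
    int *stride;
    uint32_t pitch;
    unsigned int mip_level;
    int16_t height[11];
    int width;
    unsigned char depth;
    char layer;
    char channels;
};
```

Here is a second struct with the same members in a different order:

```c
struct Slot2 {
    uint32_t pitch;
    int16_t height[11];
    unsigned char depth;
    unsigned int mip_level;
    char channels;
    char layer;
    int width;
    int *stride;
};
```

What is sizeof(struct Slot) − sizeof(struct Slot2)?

@0: stride [8B, align 8] → 8
@8: pitch [4B, align 4] → 12
@12: mip_level [4B, align 4] → 16
@16: height [22B, align 2] → 38
+2 pad (align 4)
@40: width [4B, align 4] → 44
@44: depth [1B, align 1] → 45
@45: layer [1B, align 1] → 46
@46: channels [1B, align 1] → 47
+1 tail pad (align 8)
size 48, align 8
— Slot2 —
@0: pitch [4B, align 4] → 4
@4: height [22B, align 2] → 26
@26: depth [1B, align 1] → 27
+1 pad (align 4)
@28: mip_level [4B, align 4] → 32
@32: channels [1B, align 1] → 33
@33: layer [1B, align 1] → 34
+2 pad (align 4)
@36: width [4B, align 4] → 40
@40: stride [8B, align 8] → 48
size 48, align 8
48 − 48 = 0

0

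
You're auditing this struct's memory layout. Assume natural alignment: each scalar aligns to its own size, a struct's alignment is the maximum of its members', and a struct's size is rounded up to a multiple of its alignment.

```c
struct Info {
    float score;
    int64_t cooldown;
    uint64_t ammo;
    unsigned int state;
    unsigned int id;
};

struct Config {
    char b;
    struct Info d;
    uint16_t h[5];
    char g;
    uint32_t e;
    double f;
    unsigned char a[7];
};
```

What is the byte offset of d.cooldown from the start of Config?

16

Info: score at 0 (size 4, align 4) → ends 4; pad 4 to align 8 for cooldown; cooldown at 8 (size 8, align 8) → ends 16; ammo at 16 (size 8, align 8) → ends 24; state at 24 (size 4, align 4) → ends 28; id at 28 (size 4, align 4) → ends 32; total 32 bytes, alignment 8
b at 0 (size 1, align 1) → ends 1
pad 7 to align 8 for d
d at 8 (size 32, align 8) → ends 40
within Info: cooldown at 8
8 + 8 = 16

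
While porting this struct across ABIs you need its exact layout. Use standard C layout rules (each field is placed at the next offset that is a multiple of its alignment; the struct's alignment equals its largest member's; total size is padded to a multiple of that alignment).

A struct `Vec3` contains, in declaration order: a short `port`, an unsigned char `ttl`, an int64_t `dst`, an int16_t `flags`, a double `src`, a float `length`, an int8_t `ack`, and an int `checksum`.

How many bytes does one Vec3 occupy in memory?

0..2  port  (2B, 2-aligned)
2..3  ttl  (1B, 1-aligned)
3..8  -- padding (5B)
8..16  dst  (8B, 8-aligned)
16..18  flags  (2B, 2-aligned)
18..24  -- padding (6B)
24..32  src  (8B, 8-aligned)
32..36  length  (4B, 4-aligned)
36..37  ack  (1B, 1-aligned)
37..40  -- padding (3B)
40..44  checksum  (4B, 4-aligned)
44..48  -- tail padding (4B)
sizeof = 48, alignof = 8

48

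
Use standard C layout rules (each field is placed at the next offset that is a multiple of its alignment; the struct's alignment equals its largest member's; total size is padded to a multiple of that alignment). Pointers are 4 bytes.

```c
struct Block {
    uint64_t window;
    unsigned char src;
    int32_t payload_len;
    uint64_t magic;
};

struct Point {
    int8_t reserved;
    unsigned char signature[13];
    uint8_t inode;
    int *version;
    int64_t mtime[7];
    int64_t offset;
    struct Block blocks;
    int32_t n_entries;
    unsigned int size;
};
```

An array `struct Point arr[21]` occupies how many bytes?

2520

Block: 0..8  window  (8B, 8-aligned); 8..9  src  (1B, 1-aligned); 9..12  -- padding (3B); 12..16  payload_len  (4B, 4-aligned); 16..24  magic  (8B, 8-aligned); sizeof = 24, alignof = 8
0..1  reserved  (1B, 1-aligned)
1..14  signature  (13B, 1-aligned)
14..15  inode  (1B, 1-aligned)
15..16  -- padding (1B)
16..20  version  (4B, 4-aligned)
20..24  -- padding (4B)
24..80  mtime  (56B, 8-aligned)
80..88  offset  (8B, 8-aligned)
88..112  blocks  (24B, 8-aligned)
112..116  n_entries  (4B, 4-aligned)
116..120  size  (4B, 4-aligned)
sizeof = 120, alignof = 8
array of 21: 21 × 120 = 2520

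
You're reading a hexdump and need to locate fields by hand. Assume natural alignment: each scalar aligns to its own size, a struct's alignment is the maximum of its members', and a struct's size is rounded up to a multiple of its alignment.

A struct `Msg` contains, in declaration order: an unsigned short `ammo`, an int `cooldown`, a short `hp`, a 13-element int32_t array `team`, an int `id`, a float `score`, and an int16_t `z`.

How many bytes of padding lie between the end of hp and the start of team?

@0: ammo [2B, align 2] → 2
+2 pad (align 4)
@4: cooldown [4B, align 4] → 8
@8: hp [2B, align 2] → 10
+2 pad (align 4)
@12: team [52B, align 4] → 64

2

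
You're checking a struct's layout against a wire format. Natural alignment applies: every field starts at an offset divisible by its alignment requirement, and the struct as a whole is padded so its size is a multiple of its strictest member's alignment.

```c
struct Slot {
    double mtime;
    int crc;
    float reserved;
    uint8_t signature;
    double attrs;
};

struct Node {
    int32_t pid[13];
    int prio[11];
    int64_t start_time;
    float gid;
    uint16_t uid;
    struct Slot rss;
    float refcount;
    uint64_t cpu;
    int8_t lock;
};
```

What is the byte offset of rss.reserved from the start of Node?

Slot: @0: mtime [8B, align 8] → 8; @8: crc [4B, align 4] → 12; @12: reserved [4B, align 4] → 16; @16: signature [1B, align 1] → 17; +7 pad (align 8); @24: attrs [8B, align 8] → 32; size 32, align 8
@0: pid [52B, align 4] → 52
@52: prio [44B, align 4] → 96
@96: start_time [8B, align 8] → 104
@104: gid [4B, align 4] → 108
@108: uid [2B, align 2] → 110
+2 pad (align 8)
@112: rss [32B, align 8] → 144
within Slot: reserved at 12
112 + 12 = 124

124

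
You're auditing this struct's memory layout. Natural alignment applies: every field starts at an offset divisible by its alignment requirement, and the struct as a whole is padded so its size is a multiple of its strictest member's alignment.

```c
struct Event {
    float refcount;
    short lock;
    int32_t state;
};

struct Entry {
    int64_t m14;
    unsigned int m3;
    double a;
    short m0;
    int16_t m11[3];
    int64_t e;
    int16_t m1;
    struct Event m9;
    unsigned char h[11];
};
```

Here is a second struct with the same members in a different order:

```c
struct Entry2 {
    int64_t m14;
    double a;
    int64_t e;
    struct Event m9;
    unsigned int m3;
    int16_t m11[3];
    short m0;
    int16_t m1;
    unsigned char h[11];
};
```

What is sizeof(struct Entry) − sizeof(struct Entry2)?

8

Event: @0: refcount [4B, align 4] → 4; @4: lock [2B, align 2] → 6; +2 pad (align 4); @8: state [4B, align 4] → 12; size 12, align 4
@0: m14 [8B, align 8] → 8
@8: m3 [4B, align 4] → 12
+4 pad (align 8)
@16: a [8B, align 8] → 24
@24: m0 [2B, align 2] → 26
@26: m11 [6B, align 2] → 32
@32: e [8B, align 8] → 40
@40: m1 [2B, align 2] → 42
+2 pad (align 4)
@44: m9 [12B, align 4] → 56
@56: h [11B, align 1] → 67
+5 tail pad (align 8)
size 72, align 8
— Entry2 —
@0: m14 [8B, align 8] → 8
@8: a [8B, align 8] → 16
@16: e [8B, align 8] → 24
@24: m9 [12B, align 4] → 36
@36: m3 [4B, align 4] → 40
@40: m11 [6B, align 2] → 46
@46: m0 [2B, align 2] → 48
@48: m1 [2B, align 2] → 50
@50: h [11B, align 1] → 61
+3 tail pad (align 8)
size 64, align 8
72 − 64 = 8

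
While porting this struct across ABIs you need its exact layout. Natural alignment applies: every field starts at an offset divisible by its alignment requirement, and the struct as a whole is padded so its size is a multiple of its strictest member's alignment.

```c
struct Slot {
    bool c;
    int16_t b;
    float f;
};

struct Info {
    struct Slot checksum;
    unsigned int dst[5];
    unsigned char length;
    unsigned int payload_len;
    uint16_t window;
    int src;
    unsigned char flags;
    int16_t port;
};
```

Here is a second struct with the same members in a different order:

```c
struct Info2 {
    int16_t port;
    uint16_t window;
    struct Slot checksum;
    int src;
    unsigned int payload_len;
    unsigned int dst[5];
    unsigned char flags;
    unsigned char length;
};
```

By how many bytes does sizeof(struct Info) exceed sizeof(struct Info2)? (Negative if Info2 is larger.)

4

Slot: @0: c [1B, align 1] → 1; +1 pad (align 2); @2: b [2B, align 2] → 4; @4: f [4B, align 4] → 8; size 8, align 4
@0: checksum [8B, align 4] → 8
@8: dst [20B, align 4] → 28
@28: length [1B, align 1] → 29
+3 pad (align 4)
@32: payload_len [4B, align 4] → 36
@36: window [2B, align 2] → 38
+2 pad (align 4)
@40: src [4B, align 4] → 44
@44: flags [1B, align 1] → 45
+1 pad (align 2)
@46: port [2B, align 2] → 48
size 48, align 4
— Info2 —
@0: port [2B, align 2] → 2
@2: window [2B, align 2] → 4
@4: checksum [8B, align 4] → 12
@12: src [4B, align 4] → 16
@16: payload_len [4B, align 4] → 20
@20: dst [20B, align 4] → 40
@40: flags [1B, align 1] → 41
@41: length [1B, align 1] → 42
+2 tail pad (align 4)
size 44, align 4
48 − 44 = 4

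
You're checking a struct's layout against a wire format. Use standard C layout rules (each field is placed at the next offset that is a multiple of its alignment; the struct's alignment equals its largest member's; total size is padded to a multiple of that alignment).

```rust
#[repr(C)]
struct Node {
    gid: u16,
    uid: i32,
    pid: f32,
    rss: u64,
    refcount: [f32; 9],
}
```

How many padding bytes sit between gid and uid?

@0: gid [2B, align 2] → 2
+2 pad (align 4)
@4: uid [4B, align 4] → 8

2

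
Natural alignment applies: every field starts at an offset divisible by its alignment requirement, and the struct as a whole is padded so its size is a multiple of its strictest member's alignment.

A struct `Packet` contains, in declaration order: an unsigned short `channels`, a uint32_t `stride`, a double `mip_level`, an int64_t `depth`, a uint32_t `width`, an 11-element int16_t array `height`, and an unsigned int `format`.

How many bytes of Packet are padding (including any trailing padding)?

4

0..2  channels  (2B, 2-aligned)
2..4  -- padding (2B)
4..8  stride  (4B, 4-aligned)
8..16  mip_level  (8B, 8-aligned)
16..24  depth  (8B, 8-aligned)
24..28  width  (4B, 4-aligned)
28..50  height  (22B, 2-aligned)
50..52  -- padding (2B)
52..56  format  (4B, 4-aligned)
sizeof = 56, alignof = 8
data bytes 52, size 56 → padding 4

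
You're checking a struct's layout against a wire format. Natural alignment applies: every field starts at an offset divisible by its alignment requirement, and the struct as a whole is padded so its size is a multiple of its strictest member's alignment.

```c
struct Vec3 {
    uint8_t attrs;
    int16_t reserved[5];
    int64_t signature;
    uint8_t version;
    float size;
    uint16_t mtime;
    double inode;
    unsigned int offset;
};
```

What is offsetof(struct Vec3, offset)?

@0: attrs [1B, align 1] → 1
+1 pad (align 2)
@2: reserved [10B, align 2] → 12
+4 pad (align 8)
@16: signature [8B, align 8] → 24
@24: version [1B, align 1] → 25
+3 pad (align 4)
@28: size [4B, align 4] → 32
@32: mtime [2B, align 2] → 34
+6 pad (align 8)
@40: inode [8B, align 8] → 48
@48: offset [4B, align 4] → 52

48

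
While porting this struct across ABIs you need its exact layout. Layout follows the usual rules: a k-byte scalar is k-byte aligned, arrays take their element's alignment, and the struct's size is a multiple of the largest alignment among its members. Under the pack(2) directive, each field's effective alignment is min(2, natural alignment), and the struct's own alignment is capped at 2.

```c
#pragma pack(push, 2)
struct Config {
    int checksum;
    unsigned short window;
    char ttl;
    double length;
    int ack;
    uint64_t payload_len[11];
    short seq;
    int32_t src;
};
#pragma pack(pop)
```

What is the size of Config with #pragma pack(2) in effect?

checksum at 0 (size 4, align 2) → ends 4
window at 4 (size 2, align 2) → ends 6
ttl at 6 (size 1, align 1) → ends 7
pad 1 to align 2 for length
length at 8 (size 8, align 2) → ends 16
ack at 16 (size 4, align 2) → ends 20
payload_len at 20 (size 88, align 2) → ends 108
seq at 108 (size 2, align 2) → ends 110
src at 110 (size 4, align 2) → ends 114
total 114 bytes, alignment 2

114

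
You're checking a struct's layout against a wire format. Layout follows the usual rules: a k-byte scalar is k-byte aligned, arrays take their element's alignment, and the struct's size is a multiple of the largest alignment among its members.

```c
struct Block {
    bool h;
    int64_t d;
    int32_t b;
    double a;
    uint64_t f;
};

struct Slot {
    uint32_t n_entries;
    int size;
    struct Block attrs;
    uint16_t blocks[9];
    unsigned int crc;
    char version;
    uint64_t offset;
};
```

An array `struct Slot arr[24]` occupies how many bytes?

2112

Block: 0..1  h  (1B, 1-aligned); 1..8  -- padding (7B); 8..16  d  (8B, 8-aligned); 16..20  b  (4B, 4-aligned); 20..24  -- padding (4B); 24..32  a  (8B, 8-aligned); 32..40  f  (8B, 8-aligned); sizeof = 40, alignof = 8
0..4  n_entries  (4B, 4-aligned)
4..8  size  (4B, 4-aligned)
8..48  attrs  (40B, 8-aligned)
48..66  blocks  (18B, 2-aligned)
66..68  -- padding (2B)
68..72  crc  (4B, 4-aligned)
72..73  version  (1B, 1-aligned)
73..80  -- padding (7B)
80..88  offset  (8B, 8-aligned)
sizeof = 88, alignof = 8
array of 24: 24 × 88 = 2112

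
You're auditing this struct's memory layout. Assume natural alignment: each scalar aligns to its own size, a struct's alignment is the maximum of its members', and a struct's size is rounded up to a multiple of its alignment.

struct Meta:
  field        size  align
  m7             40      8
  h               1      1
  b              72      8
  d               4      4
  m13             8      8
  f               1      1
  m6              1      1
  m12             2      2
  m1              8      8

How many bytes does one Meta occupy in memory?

152

0..40  m7  (40B, 8-aligned)
40..41  h  (1B, 1-aligned)
41..48  -- padding (7B)
48..120  b  (72B, 8-aligned)
120..124  d  (4B, 4-aligned)
124..128  -- padding (4B)
128..136  m13  (8B, 8-aligned)
136..137  f  (1B, 1-aligned)
137..138  m6  (1B, 1-aligned)
138..140  m12  (2B, 2-aligned)
140..144  -- padding (4B)
144..152  m1  (8B, 8-aligned)
sizeof = 152, alignof = 8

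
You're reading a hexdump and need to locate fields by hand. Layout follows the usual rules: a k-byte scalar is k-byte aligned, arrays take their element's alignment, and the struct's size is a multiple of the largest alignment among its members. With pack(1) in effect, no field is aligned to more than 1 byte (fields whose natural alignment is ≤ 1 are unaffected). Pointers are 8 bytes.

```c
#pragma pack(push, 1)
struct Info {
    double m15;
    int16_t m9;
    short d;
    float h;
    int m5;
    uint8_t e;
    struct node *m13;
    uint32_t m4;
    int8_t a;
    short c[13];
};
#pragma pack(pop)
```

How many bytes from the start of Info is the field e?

20

m15 at 0 (size 8, align 1) → ends 8
m9 at 8 (size 2, align 1) → ends 10
d at 10 (size 2, align 1) → ends 12
h at 12 (size 4, align 1) → ends 16
m5 at 16 (size 4, align 1) → ends 20
e at 20 (size 1, align 1) → ends 21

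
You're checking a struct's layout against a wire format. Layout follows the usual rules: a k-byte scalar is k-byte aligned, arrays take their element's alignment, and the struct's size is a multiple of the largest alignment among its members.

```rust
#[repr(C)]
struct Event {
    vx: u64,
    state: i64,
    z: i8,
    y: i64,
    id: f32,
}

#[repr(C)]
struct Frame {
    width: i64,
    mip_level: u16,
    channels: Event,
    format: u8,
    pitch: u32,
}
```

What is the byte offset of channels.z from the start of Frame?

Event: @0: vx [8B, align 8] → 8; @8: state [8B, align 8] → 16; @16: z [1B, align 1] → 17; +7 pad (align 8); @24: y [8B, align 8] → 32; @32: id [4B, align 4] → 36; +4 tail pad (align 8); size 40, align 8
@0: width [8B, align 8] → 8
@8: mip_level [2B, align 2] → 10
+6 pad (align 8)
@16: channels [40B, align 8] → 56
within Event: z at 16
16 + 16 = 32

32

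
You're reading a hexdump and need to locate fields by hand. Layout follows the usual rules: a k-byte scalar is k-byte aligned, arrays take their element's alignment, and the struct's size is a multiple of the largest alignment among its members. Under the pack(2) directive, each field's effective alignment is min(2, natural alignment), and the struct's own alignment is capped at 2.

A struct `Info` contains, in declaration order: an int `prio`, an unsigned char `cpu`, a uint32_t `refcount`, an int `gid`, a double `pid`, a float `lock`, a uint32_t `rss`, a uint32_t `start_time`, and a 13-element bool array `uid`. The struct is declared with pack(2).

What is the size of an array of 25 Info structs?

1200

0..4  prio  (4B, 2-aligned)
4..5  cpu  (1B, 1-aligned)
5..6  -- padding (1B)
6..10  refcount  (4B, 2-aligned)
10..14  gid  (4B, 2-aligned)
14..22  pid  (8B, 2-aligned)
22..26  lock  (4B, 2-aligned)
26..30  rss  (4B, 2-aligned)
30..34  start_time  (4B, 2-aligned)
34..47  uid  (13B, 1-aligned)
47..48  -- tail padding (1B)
sizeof = 48, alignof = 2
array of 25: 25 × 48 = 1200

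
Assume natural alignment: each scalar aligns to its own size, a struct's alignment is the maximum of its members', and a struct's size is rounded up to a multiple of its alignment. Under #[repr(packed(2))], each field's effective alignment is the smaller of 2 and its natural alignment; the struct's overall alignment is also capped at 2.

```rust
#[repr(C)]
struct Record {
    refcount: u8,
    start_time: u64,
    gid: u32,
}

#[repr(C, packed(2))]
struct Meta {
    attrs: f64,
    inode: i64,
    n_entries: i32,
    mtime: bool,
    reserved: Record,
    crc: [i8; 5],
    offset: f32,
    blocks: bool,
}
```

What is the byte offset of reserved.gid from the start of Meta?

Record: 0..1  refcount  (1B, 1-aligned); 1..8  -- padding (7B); 8..16  start_time  (8B, 8-aligned); 16..20  gid  (4B, 4-aligned); 20..24  -- tail padding (4B); sizeof = 24, alignof = 8
0..8  attrs  (8B, 2-aligned)
8..16  inode  (8B, 2-aligned)
16..20  n_entries  (4B, 2-aligned)
20..21  mtime  (1B, 1-aligned)
21..22  -- padding (1B)
22..46  reserved  (24B, 2-aligned)
within Record: gid at 16
22 + 16 = 38

38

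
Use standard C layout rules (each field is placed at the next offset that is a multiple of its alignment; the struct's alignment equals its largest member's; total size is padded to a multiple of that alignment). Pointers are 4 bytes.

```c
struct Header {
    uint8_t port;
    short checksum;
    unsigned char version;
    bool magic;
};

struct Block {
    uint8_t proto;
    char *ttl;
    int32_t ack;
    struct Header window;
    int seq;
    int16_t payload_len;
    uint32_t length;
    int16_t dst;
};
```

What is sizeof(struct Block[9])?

324

Header: 0..1  port  (1B, 1-aligned); 1..2  -- padding (1B); 2..4  checksum  (2B, 2-aligned); 4..5  version  (1B, 1-aligned); 5..6  magic  (1B, 1-aligned); sizeof = 6, alignof = 2
0..1  proto  (1B, 1-aligned)
1..4  -- padding (3B)
4..8  ttl  (4B, 4-aligned)
8..12  ack  (4B, 4-aligned)
12..18  window  (6B, 2-aligned)
18..20  -- padding (2B)
20..24  seq  (4B, 4-aligned)
24..26  payload_len  (2B, 2-aligned)
26..28  -- padding (2B)
28..32  length  (4B, 4-aligned)
32..34  dst  (2B, 2-aligned)
34..36  -- tail padding (2B)
sizeof = 36, alignof = 4
array of 9: 9 × 36 = 324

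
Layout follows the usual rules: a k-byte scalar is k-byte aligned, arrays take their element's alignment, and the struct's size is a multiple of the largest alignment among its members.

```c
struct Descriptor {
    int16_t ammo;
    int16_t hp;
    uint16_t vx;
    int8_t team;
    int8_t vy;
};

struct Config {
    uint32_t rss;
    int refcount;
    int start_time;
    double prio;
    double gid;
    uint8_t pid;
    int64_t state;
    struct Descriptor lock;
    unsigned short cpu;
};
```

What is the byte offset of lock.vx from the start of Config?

52

Descriptor: 0..2  ammo  (2B, 2-aligned); 2..4  hp  (2B, 2-aligned); 4..6  vx  (2B, 2-aligned); 6..7  team  (1B, 1-aligned); 7..8  vy  (1B, 1-aligned); sizeof = 8, alignof = 2
0..4  rss  (4B, 4-aligned)
4..8  refcount  (4B, 4-aligned)
8..12  start_time  (4B, 4-aligned)
12..16  -- padding (4B)
16..24  prio  (8B, 8-aligned)
24..32  gid  (8B, 8-aligned)
32..33  pid  (1B, 1-aligned)
33..40  -- padding (7B)
40..48  state  (8B, 8-aligned)
48..56  lock  (8B, 2-aligned)
within Descriptor: vx at 4
48 + 4 = 52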